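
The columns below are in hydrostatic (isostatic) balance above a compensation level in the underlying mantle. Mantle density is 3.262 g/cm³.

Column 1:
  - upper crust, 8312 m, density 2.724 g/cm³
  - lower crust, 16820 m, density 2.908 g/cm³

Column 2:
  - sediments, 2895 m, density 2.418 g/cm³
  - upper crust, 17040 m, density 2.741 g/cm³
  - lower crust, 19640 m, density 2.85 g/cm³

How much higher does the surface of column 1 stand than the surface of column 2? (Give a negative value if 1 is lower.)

For any compensation level in the mantle, the mantle terms cancel and isostasy reduces to e = (Σt_1 − Σt_2) − (Σ(ρt)_1 − Σ(ρt)_2) / ρ_m.
Σt_1 = 25132 m; Σt_2 = 39575 m; Σ(ρt)_1 = 71554.448; Σ(ρt)_2 = 109680.75 (in m·g/cm³).
e = (25132 − 39575) − (71554.448 − 109680.75) / 3.262 = −2750 m.

−2750 m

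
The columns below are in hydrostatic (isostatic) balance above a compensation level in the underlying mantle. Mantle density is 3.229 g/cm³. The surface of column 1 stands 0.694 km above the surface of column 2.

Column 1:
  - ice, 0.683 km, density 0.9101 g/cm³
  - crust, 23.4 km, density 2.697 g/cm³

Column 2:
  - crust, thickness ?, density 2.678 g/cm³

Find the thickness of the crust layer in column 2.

21.4 km

Take the compensation level at the base of the deeper column (depth z_c below the surface of column 1) and equate Σ ρ_i t_i down to z_c; mantle fills any gap and the z_c terms cancel.
Column 1: 0.683×0.9101 + 23.4×2.697 + (z_c − 24.083)×3.229
Column 2: 0.694×0 + x×2.678 + (z_c − 0.694 − 0 − x)×3.229
The z_c×3.229 term appears on both sides and cancels. Collect the known terms of each column as K = Σ(ρt)_known − 3.229 × (depth of known layers): K_1 = 63.7313983 − 3.229×24.083 = −14.0326087; K_2 = 0 − 3.229×(0.694 + 0) = −2.240926.
Balance: K_1 = K_2 − x×(3.229 − 2.678), so x = (K_2 − K_1)/(3.229 − 2.678) = 11.7917/0.551 = 21.4 km.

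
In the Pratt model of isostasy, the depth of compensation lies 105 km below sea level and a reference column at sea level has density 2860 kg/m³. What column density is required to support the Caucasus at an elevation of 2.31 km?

Pratt balance: ρ_ref D = ρ (D + h).
ρ = ρ_ref D/(D + h) = 2860 × 105 km/(105 km + 2.31 km) = 2800 kg/m³.

2800 kg/m³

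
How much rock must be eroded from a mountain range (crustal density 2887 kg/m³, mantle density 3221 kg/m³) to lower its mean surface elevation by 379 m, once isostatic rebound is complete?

Net drop Δ = e − u = e − e ρ_c/ρ_m = e (ρ_m − ρ_c)/ρ_m.
e = Δ ρ_m/(ρ_m − ρ_c) = 379 m × 3221/334 = 3650 m.

3650 m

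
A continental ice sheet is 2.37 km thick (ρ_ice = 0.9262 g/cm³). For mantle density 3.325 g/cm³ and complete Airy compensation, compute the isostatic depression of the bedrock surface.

Isostatic balance requires: the ice load ρ_ice t is balanced by mantle displaced below, ρ_m s.
s = t ρ_ice / ρ_m = 2.37 km × 0.9262/3.325 = 0.66 km.

0.66 km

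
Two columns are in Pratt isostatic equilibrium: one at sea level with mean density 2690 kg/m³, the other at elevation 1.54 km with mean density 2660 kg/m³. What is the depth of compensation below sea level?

137 km

ρ_ref D = ρ (D + h) → D (ρ_ref − ρ) = ρ h.
D = ρ h/(ρ_ref − ρ) = 2660 × 1.54 km/(2690 − 2660) = 137 km.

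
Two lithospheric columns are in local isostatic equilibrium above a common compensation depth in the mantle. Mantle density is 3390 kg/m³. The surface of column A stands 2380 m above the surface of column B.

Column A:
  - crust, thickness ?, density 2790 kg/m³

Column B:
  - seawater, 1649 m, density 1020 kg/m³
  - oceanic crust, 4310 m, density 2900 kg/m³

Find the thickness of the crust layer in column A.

Take the compensation level at the base of the deeper column (depth z_c below the surface of column A) and equate Σ ρ_i t_i down to z_c; mantle fills any gap and the z_c terms cancel.
Column A: x×2790 + (z_c − 0 − x)×3390
Column B: 2380×0 + 1649×1020 + 4310×2900 + (z_c − 2380 − 5959)×3390
The z_c×3390 term appears on both sides and cancels. Collect the known terms of each column as K = Σ(ρt)_known − 3390 × (depth of known layers): K_A = 0 − 3390×0 = 0; K_B = 14180980 − 3390×(2380 + 5959) = −14088230.
Balance: K_A − x×(3390 − 2790) = K_B, so x = (K_A − K_B)/(3390 − 2790) = 14088200/600 = 23500 m.

23500 m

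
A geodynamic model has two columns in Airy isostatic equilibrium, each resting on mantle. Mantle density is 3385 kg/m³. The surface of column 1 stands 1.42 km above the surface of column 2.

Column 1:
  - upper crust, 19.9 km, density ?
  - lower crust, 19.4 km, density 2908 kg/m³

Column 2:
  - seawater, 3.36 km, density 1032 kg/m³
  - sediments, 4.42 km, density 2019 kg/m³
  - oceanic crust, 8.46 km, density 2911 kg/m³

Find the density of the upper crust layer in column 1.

Take the compensation level at the base of the deeper column (depth z_c below the surface of column 1) and equate Σ ρ_i t_i down to z_c; mantle fills any gap and the z_c terms cancel.
Column 1: 19.9×ρ + 19.4×2908 + (z_c − 39.3)×3385
Column 2: 1.42×0 + 3.36×1032 + 4.42×2019 + 8.46×2911 + (z_c − 1.42 − 16.24)×3385
The z_c×3385 term appears on both sides and cancels. Collect the known terms of each column as K = Σ(ρt)_known − 3385 × (depth of known layers): K_1 = 56415.2 − 3385×39.3 = −76615.3; K_2 = 37018.56 − 3385×(1.42 + 16.24) = −22760.54.
Balance: K_1 + 19.9×ρ = K_2, so ρ = (K_2 − K_1)/19.9 = 53854.8/19.9 = 2710 kg/m³.

2710 kg/m³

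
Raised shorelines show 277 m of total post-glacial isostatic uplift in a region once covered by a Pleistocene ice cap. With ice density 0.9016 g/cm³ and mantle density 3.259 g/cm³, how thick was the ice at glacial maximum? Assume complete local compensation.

1000 m

u = t ρ_ice/ρ_m → t = u ρ_m/ρ_ice = 277 m × 3.259/0.9016 = 1000 m.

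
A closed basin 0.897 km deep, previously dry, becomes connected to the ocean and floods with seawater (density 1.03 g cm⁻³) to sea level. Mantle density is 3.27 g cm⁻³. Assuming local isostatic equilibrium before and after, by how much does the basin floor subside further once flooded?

After flooding the water column is d + s deep. Its weight must equal the weight of mantle displaced by the extra subsidence s: (d + s) ρ_w = s ρ_m.
s = d ρ_w / (ρ_m − ρ_w) = 0.897 km × 1.03/(3.27 − 1.03) = 0.412 km.

0.412 km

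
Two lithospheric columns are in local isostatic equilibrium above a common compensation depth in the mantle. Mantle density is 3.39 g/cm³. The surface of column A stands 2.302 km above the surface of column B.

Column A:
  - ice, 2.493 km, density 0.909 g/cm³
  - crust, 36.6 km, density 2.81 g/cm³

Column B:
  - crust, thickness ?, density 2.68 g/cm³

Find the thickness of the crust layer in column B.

27.6 km

Take the compensation level at the base of the deeper column (depth z_c below the surface of column A) and equate Σ ρ_i t_i down to z_c; mantle fills any gap and the z_c terms cancel.
Column A: 2.493×0.909 + 36.6×2.81 + (z_c − 39.093)×3.39
Column B: 2.302×0 + x×2.68 + (z_c − 2.302 − 0 − x)×3.39
The z_c×3.39 term appears on both sides and cancels. Collect the known terms of each column as K = Σ(ρt)_known − 3.39 × (depth of known layers): K_A = 105.112137 − 3.39×39.093 = −27.413133; K_B = 0 − 3.39×(2.302 + 0) = −7.80378.
Balance: K_A = K_B − x×(3.39 − 2.68), so x = (K_B − K_A)/(3.39 − 2.68) = 19.6094/0.71 = 27.6 km.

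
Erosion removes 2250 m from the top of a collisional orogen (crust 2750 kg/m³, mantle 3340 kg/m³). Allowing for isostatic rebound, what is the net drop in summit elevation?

397 m

Rebound u = e ρ_c/ρ_m = 2250 m × 2750/3340 = 1853 m.
Net surface drop = e − u = 2250 m − 1853 m = e (ρ_m − ρ_c)/ρ_m = 397 m.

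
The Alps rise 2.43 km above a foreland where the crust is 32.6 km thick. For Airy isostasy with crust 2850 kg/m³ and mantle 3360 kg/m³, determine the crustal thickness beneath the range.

Root depth r = h ρ_c / (ρ_m − ρ_c) = 2.43 km × 2850 / 510 = 13.58 km.
Total thickness = T + h + r = 32.6 km + 2.43 km + 13.58 km = 48.6 km.

48.6 km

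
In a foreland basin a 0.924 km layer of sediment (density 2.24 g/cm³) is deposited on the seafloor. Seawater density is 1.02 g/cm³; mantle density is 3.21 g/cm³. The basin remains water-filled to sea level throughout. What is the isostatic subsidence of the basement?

0.515 km

Submarine loading: the sediment displaces seawater, and the subsidence is in turn flooded, so s (ρ_m − ρ_w) = t (ρ_sed − ρ_w).
s = 0.924 km × (2.24 − 1.02) / (3.21 − 1.02) = 0.515 km.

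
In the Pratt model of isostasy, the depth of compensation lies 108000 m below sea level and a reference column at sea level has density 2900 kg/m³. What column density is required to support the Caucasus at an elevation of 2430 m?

2840 kg/m³

Pratt balance: ρ_ref D = ρ (D + h).
ρ = ρ_ref D/(D + h) = 2900 × 108000 m/(108000 m + 2430 m) = 2840 kg/m³.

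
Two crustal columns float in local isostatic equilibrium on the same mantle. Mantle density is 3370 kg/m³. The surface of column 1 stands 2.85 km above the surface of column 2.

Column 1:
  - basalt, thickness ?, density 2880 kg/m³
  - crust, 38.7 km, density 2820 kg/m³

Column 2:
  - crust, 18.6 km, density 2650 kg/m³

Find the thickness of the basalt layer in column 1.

3.49 km

Take the compensation level at the base of the deeper column (depth z_c below the surface of column 1) and equate Σ ρ_i t_i down to z_c; mantle fills any gap and the z_c terms cancel.
Column 1: x×2880 + 38.7×2820 + (z_c − 38.7 − x)×3370
Column 2: 2.85×0 + 18.6×2650 + (z_c − 2.85 − 18.6)×3370
The z_c×3370 term appears on both sides and cancels. Collect the known terms of each column as K = Σ(ρt)_known − 3370 × (depth of known layers): K_1 = 109134 − 3370×38.7 = −21285; K_2 = 49290 − 3370×(2.85 + 18.6) = −22996.5.
Balance: K_1 − x×(3370 − 2880) = K_2, so x = (K_1 − K_2)/(3370 − 2880) = 1711.5/490 = 3.49 km.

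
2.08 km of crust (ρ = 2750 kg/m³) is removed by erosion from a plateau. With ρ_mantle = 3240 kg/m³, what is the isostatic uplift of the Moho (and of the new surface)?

Unloading: uplift u = e ρ_c/ρ_m = 2.08 km × 2750/3240 = 1.77 km.

1.77 km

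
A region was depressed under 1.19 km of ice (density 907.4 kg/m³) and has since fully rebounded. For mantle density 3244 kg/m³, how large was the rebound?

Removing the load lets mantle flow back in; uplift u satisfies ρ_ice t = ρ_m u.
u = t ρ_ice/ρ_m = 1.19 km × 907.4/3244 = 0.333 km.

0.333 km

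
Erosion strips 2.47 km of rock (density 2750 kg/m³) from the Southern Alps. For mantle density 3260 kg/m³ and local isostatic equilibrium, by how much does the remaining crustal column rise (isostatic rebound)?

Unloading: uplift u = e ρ_c/ρ_m = 2.47 km × 2750/3260 = 2.08 km.

2.08 km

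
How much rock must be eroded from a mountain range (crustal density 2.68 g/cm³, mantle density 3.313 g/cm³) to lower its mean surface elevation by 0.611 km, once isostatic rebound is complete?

3.2 km

Net drop Δ = e − u = e − e ρ_c/ρ_m = e (ρ_m − ρ_c)/ρ_m.
e = Δ ρ_m/(ρ_m − ρ_c) = 0.611 km × 3.313/0.633 = 3.2 km.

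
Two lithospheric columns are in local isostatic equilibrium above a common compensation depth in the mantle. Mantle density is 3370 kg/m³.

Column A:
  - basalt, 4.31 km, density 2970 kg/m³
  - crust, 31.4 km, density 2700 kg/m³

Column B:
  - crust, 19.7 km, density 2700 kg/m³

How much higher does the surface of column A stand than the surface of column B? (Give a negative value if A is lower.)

For any compensation level in the mantle, the mantle terms cancel and isostasy reduces to e = (Σt_A − Σt_B) − (Σ(ρt)_A − Σ(ρt)_B) / ρ_m.
Σt_A = 35.71 km; Σt_B = 19.7 km; Σ(ρt)_A = 97580.7; Σ(ρt)_B = 53190 (in km·kg/m³).
e = (35.71 − 19.7) − (97580.7 − 53190) / 3370 = 2.84 km.

2.84 km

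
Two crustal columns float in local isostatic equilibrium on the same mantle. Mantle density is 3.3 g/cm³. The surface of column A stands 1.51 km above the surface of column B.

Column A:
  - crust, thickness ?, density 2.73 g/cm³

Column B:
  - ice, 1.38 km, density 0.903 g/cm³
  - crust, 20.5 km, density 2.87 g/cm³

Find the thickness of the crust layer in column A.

30 km

Take the compensation level at the base of the deeper column (depth z_c below the surface of column A) and equate Σ ρ_i t_i down to z_c; mantle fills any gap and the z_c terms cancel.
Column A: x×2.73 + (z_c − 0 − x)×3.3
Column B: 1.51×0 + 1.38×0.903 + 20.5×2.87 + (z_c − 1.51 − 21.88)×3.3
The z_c×3.3 term appears on both sides and cancels. Collect the known terms of each column as K = Σ(ρt)_known − 3.3 × (depth of known layers): K_A = 0 − 3.3×0 = 0; K_B = 60.08114 − 3.3×(1.51 + 21.88) = −17.10586.
Balance: K_A − x×(3.3 − 2.73) = K_B, so x = (K_A − K_B)/(3.3 − 2.73) = 17.1059/0.57 = 30 km.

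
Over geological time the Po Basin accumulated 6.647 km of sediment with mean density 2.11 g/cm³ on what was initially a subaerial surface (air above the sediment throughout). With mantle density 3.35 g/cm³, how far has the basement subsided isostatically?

Subaerial load: s = t ρ_sed / ρ_m = 6.647 km × 2.11/3.35 = 4.19 km.

4.19 km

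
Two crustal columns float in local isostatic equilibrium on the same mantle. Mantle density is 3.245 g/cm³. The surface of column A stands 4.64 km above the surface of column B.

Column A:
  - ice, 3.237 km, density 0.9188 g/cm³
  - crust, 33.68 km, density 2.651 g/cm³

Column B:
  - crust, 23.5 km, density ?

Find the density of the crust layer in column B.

2.71 g/cm³

Take the compensation level at the base of the deeper column (depth z_c below the surface of column A) and equate Σ ρ_i t_i down to z_c; mantle fills any gap and the z_c terms cancel.
Column A: 3.237×0.9188 + 33.68×2.651 + (z_c − 36.917)×3.245
Column B: 4.64×0 + 23.5×ρ + (z_c − 4.64 − 23.5)×3.245
The z_c×3.245 term appears on both sides and cancels. Collect the known terms of each column as K = Σ(ρt)_known − 3.245 × (depth of known layers): K_A = 92.2598356 − 3.245×36.917 = −27.5358294; K_B = 0 − 3.245×(4.64 + 23.5) = −91.3143.
Balance: K_A = K_B + 23.5×ρ, so ρ = (K_A − K_B)/23.5 = 63.7785/23.5 = 2.71 g/cm³.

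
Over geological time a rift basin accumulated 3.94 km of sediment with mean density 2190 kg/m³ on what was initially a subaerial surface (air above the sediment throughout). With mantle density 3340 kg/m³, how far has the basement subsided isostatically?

Subaerial load: s = t ρ_sed / ρ_m = 3.94 km × 2190/3340 = 2.58 km.

2.58 km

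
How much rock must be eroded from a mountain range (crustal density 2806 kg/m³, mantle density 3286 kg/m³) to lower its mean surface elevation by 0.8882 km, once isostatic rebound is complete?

Net drop Δ = e − u = e − e ρ_c/ρ_m = e (ρ_m − ρ_c)/ρ_m.
e = Δ ρ_m/(ρ_m − ρ_c) = 0.8882 km × 3286/480 = 6.08 km.

6.08 km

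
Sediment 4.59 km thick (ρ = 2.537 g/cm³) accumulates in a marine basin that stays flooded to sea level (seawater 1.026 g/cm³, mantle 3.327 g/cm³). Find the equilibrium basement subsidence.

3.01 km

Submarine loading: the sediment displaces seawater, and the subsidence is in turn flooded, so s (ρ_m − ρ_w) = t (ρ_sed − ρ_w).
s = 4.59 km × (2.537 − 1.026) / (3.327 − 1.026) = 3.01 km.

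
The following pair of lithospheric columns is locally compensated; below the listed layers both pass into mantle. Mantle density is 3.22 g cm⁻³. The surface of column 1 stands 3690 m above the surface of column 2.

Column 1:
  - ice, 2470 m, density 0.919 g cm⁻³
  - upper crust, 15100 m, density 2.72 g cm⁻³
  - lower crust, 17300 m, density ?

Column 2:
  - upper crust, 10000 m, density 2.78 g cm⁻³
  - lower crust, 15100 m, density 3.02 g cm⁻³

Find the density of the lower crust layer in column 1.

2.87 g cm⁻³

Take the compensation level at the base of the deeper column (depth z_c below the surface of column 1) and equate Σ ρ_i t_i down to z_c; mantle fills any gap and the z_c terms cancel.
Column 1: 2470×0.919 + 15100×2.72 + 17300×ρ + (z_c − 34870)×3.22
Column 2: 3690×0 + 10000×2.78 + 15100×3.02 + (z_c − 3690 − 25100)×3.22
The z_c×3.22 term appears on both sides and cancels. Collect the known terms of each column as K = Σ(ρt)_known − 3.22 × (depth of known layers): K_1 = 43341.93 − 3.22×34870 = −68939.47; K_2 = 73402 − 3.22×(3690 + 25100) = −19301.8.
Balance: K_1 + 17300×ρ = K_2, so ρ = (K_2 − K_1)/17300 = 49637.7/17300 = 2.87 g cm⁻³.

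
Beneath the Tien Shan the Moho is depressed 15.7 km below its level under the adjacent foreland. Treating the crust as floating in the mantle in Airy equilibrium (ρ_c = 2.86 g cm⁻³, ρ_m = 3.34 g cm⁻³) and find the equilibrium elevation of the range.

2.63 km

By Archimedes' principle applied to the lithosphere: ρ_c h = (ρ_m − ρ_c) r.
h = r (ρ_m − ρ_c) / ρ_c = 15.7 km × (3.34 − 2.86) / 2.86 = 2.63 km.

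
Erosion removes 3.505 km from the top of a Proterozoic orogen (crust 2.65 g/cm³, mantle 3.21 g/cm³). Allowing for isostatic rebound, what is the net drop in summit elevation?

0.611 km

Rebound u = e ρ_c/ρ_m = 3.505 km × 2.65/3.21 = 2.894 km.
Net surface drop = e − u = 3.505 km − 2.894 km = e (ρ_m − ρ_c)/ρ_m = 0.611 km.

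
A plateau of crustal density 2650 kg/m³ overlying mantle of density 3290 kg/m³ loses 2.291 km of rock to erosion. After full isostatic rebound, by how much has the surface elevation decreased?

Rebound u = e ρ_c/ρ_m = 2.291 km × 2650/3290 = 1.845 km.
Net surface drop = e − u = 2.291 km − 1.845 km = e (ρ_m − ρ_c)/ρ_m = 0.446 km.

0.446 km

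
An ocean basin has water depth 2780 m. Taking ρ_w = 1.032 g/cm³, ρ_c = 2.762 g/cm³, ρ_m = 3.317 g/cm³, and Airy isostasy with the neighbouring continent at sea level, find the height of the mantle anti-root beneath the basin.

In Airy isostatic equilibrium: replacing crust with seawater at the top is compensated by replacing crust with mantle at the base: d (ρ_c − ρ_w) = a (ρ_m − ρ_c).
a = d (ρ_c − ρ_w)/(ρ_m − ρ_c) = 2780 m × 1.73/0.555 = 8670 m.

8670 m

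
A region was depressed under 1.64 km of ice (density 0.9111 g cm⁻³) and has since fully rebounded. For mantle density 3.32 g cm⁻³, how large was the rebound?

0.45 km

Removing the load lets mantle flow back in; uplift u satisfies ρ_ice t = ρ_m u.
u = t ρ_ice/ρ_m = 1.64 km × 0.9111/3.32 = 0.45 km.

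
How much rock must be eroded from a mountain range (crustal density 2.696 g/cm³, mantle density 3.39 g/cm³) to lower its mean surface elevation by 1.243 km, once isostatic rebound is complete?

6.07 km

Net drop Δ = e − u = e − e ρ_c/ρ_m = e (ρ_m − ρ_c)/ρ_m.
e = Δ ρ_m/(ρ_m − ρ_c) = 1.243 km × 3.39/0.694 = 6.07 km.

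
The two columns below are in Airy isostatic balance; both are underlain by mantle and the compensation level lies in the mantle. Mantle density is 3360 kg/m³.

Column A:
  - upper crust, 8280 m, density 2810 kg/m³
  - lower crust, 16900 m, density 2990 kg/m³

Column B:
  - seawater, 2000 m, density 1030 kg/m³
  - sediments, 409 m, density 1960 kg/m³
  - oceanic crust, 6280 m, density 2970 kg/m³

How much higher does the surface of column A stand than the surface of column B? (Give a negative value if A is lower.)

930 m

For any compensation level in the mantle, the mantle terms cancel and isostasy reduces to e = (Σt_A − Σt_B) − (Σ(ρt)_A − Σ(ρt)_B) / ρ_m.
Σt_A = 25180 m; Σt_B = 8689 m; Σ(ρt)_A = 73797800; Σ(ρt)_B = 21513240 (in m·kg/m³).
e = (25180 − 8689) − (73797800 − 21513240) / 3360 = 930 m.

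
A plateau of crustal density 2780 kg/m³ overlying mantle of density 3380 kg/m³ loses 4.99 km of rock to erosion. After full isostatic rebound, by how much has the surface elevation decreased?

0.886 km

Rebound u = e ρ_c/ρ_m = 4.99 km × 2780/3380 = 4.104 km.
Net surface drop = e − u = 4.99 km − 4.104 km = e (ρ_m − ρ_c)/ρ_m = 0.886 km.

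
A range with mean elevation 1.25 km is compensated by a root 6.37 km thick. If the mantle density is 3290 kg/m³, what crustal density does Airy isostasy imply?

2750 kg/m³

ρ_c h = (ρ_m − ρ_c) r → ρ_c (h + r) = ρ_m r → ρ_c = ρ_m r / (h + r).
ρ_c = 3290 × 6.37 km / (1.25 km + 6.37 km) = 2750 kg/m³.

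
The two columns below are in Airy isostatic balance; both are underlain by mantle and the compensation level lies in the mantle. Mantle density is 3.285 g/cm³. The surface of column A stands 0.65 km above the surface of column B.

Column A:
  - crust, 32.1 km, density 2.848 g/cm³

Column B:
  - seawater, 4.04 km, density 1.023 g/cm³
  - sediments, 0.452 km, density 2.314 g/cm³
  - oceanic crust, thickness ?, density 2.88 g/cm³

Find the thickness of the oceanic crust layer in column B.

Take the compensation level at the base of the deeper column (depth z_c below the surface of column A) and equate Σ ρ_i t_i down to z_c; mantle fills any gap and the z_c terms cancel.
Column A: 32.1×2.848 + (z_c − 32.1)×3.285
Column B: 0.65×0 + 4.04×1.023 + 0.452×2.314 + x×2.88 + (z_c − 0.65 − 4.492 − x)×3.285
The z_c×3.285 term appears on both sides and cancels. Collect the known terms of each column as K = Σ(ρt)_known − 3.285 × (depth of known layers): K_A = 91.4208 − 3.285×32.1 = −14.0277; K_B = 5.178848 − 3.285×(0.65 + 4.492) = −11.712622.
Balance: K_A = K_B − x×(3.285 − 2.88), so x = (K_B − K_A)/(3.285 − 2.88) = 2.31508/0.405 = 5.72 km.

5.72 km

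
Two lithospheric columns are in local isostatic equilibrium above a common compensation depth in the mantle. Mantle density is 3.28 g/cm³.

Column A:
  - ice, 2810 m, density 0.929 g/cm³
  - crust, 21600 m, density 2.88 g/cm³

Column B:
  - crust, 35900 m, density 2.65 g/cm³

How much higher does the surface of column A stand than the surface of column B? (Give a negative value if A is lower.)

−2250 m

For any compensation level in the mantle, the mantle terms cancel and isostasy reduces to e = (Σt_A − Σt_B) − (Σ(ρt)_A − Σ(ρt)_B) / ρ_m.
Σt_A = 24410 m; Σt_B = 35900 m; Σ(ρt)_A = 64818.49; Σ(ρt)_B = 95135 (in m·g/cm³).
e = (24410 − 35900) − (64818.49 − 95135) / 3.28 = −2250 m.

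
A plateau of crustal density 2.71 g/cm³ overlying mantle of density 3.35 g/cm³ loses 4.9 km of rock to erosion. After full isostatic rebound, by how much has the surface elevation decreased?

Rebound u = e ρ_c/ρ_m = 4.9 km × 2.71/3.35 = 3.964 km.
Net surface drop = e − u = 4.9 km − 3.964 km = e (ρ_m − ρ_c)/ρ_m = 0.936 km.

0.936 km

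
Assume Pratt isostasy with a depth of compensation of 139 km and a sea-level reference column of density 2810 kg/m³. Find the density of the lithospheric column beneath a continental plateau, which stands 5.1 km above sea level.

2710 kg/m³

Pratt balance: ρ_ref D = ρ (D + h).
ρ = ρ_ref D/(D + h) = 2810 × 139 km/(139 km + 5.1 km) = 2710 kg/m³.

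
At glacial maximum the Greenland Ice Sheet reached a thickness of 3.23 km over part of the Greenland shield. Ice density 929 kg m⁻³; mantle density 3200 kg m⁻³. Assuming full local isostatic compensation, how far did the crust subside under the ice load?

0.938 km

For local isostatic compensation: the ice load ρ_ice t is balanced by mantle displaced below, ρ_m s.
s = t ρ_ice / ρ_m = 3.23 km × 929/3200 = 0.938 km.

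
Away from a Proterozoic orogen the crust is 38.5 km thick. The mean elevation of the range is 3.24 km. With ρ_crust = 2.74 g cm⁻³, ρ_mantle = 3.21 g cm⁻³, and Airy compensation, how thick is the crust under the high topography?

60.6 km

Root depth r = h ρ_c / (ρ_m − ρ_c) = 3.24 km × 2.74 / 0.47 = 18.89 km.
Total thickness = T + h + r = 38.5 km + 3.24 km + 18.89 km = 60.6 km.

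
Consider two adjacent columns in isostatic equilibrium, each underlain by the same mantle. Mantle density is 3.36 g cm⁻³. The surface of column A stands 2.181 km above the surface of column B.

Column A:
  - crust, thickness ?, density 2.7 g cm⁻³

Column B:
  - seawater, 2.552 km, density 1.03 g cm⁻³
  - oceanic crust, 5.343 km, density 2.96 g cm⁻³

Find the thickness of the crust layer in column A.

23.4 km

Take the compensation level at the base of the deeper column (depth z_c below the surface of column A) and equate Σ ρ_i t_i down to z_c; mantle fills any gap and the z_c terms cancel.
Column A: x×2.7 + (z_c − 0 − x)×3.36
Column B: 2.181×0 + 2.552×1.03 + 5.343×2.96 + (z_c − 2.181 − 7.895)×3.36
The z_c×3.36 term appears on both sides and cancels. Collect the known terms of each column as K = Σ(ρt)_known − 3.36 × (depth of known layers): K_A = 0 − 3.36×0 = 0; K_B = 18.44384 − 3.36×(2.181 + 7.895) = −15.41152.
Balance: K_A − x×(3.36 − 2.7) = K_B, so x = (K_A − K_B)/(3.36 − 2.7) = 15.4115/0.66 = 23.4 km.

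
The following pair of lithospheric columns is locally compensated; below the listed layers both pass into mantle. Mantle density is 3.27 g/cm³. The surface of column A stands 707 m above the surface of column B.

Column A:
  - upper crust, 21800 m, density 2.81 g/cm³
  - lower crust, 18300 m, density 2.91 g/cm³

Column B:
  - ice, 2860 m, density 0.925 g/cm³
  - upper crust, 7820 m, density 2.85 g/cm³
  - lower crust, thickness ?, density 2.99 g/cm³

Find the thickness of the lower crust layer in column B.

15400 m

Take the compensation level at the base of the deeper column (depth z_c below the surface of column A) and equate Σ ρ_i t_i down to z_c; mantle fills any gap and the z_c terms cancel.
Column A: 21800×2.81 + 18300×2.91 + (z_c − 40100)×3.27
Column B: 707×0 + 2860×0.925 + 7820×2.85 + x×2.99 + (z_c − 707 − 10680 − x)×3.27
The z_c×3.27 term appears on both sides and cancels. Collect the known terms of each column as K = Σ(ρt)_known − 3.27 × (depth of known layers): K_A = 114511 − 3.27×40100 = −16616; K_B = 24932.5 − 3.27×(707 + 10680) = −12302.99.
Balance: K_A = K_B − x×(3.27 − 2.99), so x = (K_B − K_A)/(3.27 − 2.99) = 4313.01/0.28 = 15400 m.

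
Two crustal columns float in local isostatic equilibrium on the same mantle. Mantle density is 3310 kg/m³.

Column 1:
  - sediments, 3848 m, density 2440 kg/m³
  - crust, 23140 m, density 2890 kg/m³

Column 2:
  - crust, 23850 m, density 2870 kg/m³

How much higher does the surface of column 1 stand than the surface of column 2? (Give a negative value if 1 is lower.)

For any compensation level in the mantle, the mantle terms cancel and isostasy reduces to e = (Σt_1 − Σt_2) − (Σ(ρt)_1 − Σ(ρt)_2) / ρ_m.
Σt_1 = 26988 m; Σt_2 = 23850 m; Σ(ρt)_1 = 76263720; Σ(ρt)_2 = 68449500 (in m·kg/m³).
e = (26988 − 23850) − (76263720 − 68449500) / 3310 = 777 m.

777 m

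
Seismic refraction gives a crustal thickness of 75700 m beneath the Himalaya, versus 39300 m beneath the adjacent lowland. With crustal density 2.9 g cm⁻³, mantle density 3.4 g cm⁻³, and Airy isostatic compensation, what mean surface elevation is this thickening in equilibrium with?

5350 m

Excess crust Δ = 75700 m − 39300 m = 36400 m, split between elevation h and root r with h + r = Δ.
Airy balance ρ_c h = (ρ_m − ρ_c) r gives r = h ρ_c/(ρ_m − ρ_c), so h (1 + ρ_c/(ρ_m − ρ_c)) = Δ, i.e. h = Δ (ρ_m − ρ_c)/ρ_m.
h = 36400 m × 0.5/3.4 = 5350 m.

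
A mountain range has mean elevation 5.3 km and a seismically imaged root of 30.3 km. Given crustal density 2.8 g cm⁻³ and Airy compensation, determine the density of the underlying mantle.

3.29 g cm⁻³

Airy balance: ρ_c h = (ρ_m − ρ_c) r → ρ_m = ρ_c (1 + h/r).
ρ_m = 2.8 × (1 + 5.3 km/30.3 km) = 3.29 g cm⁻³.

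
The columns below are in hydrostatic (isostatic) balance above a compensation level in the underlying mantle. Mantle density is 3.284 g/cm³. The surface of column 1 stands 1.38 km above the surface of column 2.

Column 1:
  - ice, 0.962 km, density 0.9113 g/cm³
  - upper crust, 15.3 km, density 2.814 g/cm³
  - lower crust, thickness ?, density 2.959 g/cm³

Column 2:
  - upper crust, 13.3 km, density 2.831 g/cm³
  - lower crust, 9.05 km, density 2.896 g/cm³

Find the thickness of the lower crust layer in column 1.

14.1 km

Take the compensation level at the base of the deeper column (depth z_c below the surface of column 1) and equate Σ ρ_i t_i down to z_c; mantle fills any gap and the z_c terms cancel.
Column 1: 0.962×0.9113 + 15.3×2.814 + x×2.959 + (z_c − 16.262 − x)×3.284
Column 2: 1.38×0 + 13.3×2.831 + 9.05×2.896 + (z_c − 1.38 − 22.35)×3.284
The z_c×3.284 term appears on both sides and cancels. Collect the known terms of each column as K = Σ(ρt)_known − 3.284 × (depth of known layers): K_1 = 43.9308706 − 3.284×16.262 = −9.4735374; K_2 = 63.8611 − 3.284×(1.38 + 22.35) = −14.06822.
Balance: K_1 − x×(3.284 − 2.959) = K_2, so x = (K_1 − K_2)/(3.284 − 2.959) = 4.59468/0.325 = 14.1 km.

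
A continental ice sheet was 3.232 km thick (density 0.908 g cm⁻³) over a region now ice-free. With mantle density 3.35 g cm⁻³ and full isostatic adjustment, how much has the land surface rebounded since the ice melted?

Removing the load lets mantle flow back in; uplift u satisfies ρ_ice t = ρ_m u.
u = t ρ_ice/ρ_m = 3.232 km × 0.908/3.35 = 0.876 km.

0.876 km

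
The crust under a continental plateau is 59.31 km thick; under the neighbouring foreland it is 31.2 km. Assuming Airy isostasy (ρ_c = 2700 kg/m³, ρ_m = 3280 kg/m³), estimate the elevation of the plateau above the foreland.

Excess crust Δ = 59.31 km − 31.2 km = 28.11 km, split between elevation h and root r with h + r = Δ.
Airy balance ρ_c h = (ρ_m − ρ_c) r gives r = h ρ_c/(ρ_m − ρ_c), so h (1 + ρ_c/(ρ_m − ρ_c)) = Δ, i.e. h = Δ (ρ_m − ρ_c)/ρ_m.
h = 28.11 km × 580/3280 = 4.97 km.

4.97 km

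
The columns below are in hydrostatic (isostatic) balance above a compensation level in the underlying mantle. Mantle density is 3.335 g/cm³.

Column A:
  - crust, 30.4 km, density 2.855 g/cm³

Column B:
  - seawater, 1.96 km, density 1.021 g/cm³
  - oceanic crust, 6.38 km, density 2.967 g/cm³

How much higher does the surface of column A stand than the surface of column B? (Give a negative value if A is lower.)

For any compensation level in the mantle, the mantle terms cancel and isostasy reduces to e = (Σt_A − Σt_B) − (Σ(ρt)_A − Σ(ρt)_B) / ρ_m.
Σt_A = 30.4 km; Σt_B = 8.34 km; Σ(ρt)_A = 86.792; Σ(ρt)_B = 20.93062 (in km·g/cm³).
e = (30.4 − 8.34) − (86.792 − 20.93062) / 3.335 = 2.31 km.

2.31 km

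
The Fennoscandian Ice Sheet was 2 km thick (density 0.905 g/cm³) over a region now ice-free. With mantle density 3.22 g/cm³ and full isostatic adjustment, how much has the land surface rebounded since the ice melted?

0.562 km

Removing the load lets mantle flow back in; uplift u satisfies ρ_ice t = ρ_m u.
u = t ρ_ice/ρ_m = 2 km × 0.905/3.22 = 0.562 km.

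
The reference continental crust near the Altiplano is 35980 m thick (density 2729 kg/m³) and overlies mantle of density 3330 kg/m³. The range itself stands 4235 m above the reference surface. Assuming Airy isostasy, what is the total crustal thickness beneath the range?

59400 m

Root depth r = h ρ_c / (ρ_m − ρ_c) = 4235 m × 2729 / 601 = 19230 m.
Total thickness = T + h + r = 35980 m + 4235 m + 19230 m = 59400 m.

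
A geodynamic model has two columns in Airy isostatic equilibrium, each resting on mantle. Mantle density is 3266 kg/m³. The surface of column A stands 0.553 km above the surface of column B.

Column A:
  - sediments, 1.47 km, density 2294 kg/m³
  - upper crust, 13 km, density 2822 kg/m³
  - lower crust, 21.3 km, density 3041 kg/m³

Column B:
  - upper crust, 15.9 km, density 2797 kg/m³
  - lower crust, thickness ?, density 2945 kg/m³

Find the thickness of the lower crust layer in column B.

Take the compensation level at the base of the deeper column (depth z_c below the surface of column A) and equate Σ ρ_i t_i down to z_c; mantle fills any gap and the z_c terms cancel.
Column A: 1.47×2294 + 13×2822 + 21.3×3041 + (z_c − 35.77)×3266
Column B: 0.553×0 + 15.9×2797 + x×2945 + (z_c − 0.553 − 15.9 − x)×3266
The z_c×3266 term appears on both sides and cancels. Collect the known terms of each column as K = Σ(ρt)_known − 3266 × (depth of known layers): K_A = 104831.48 − 3266×35.77 = −11993.34; K_B = 44472.3 − 3266×(0.553 + 15.9) = −9263.198.
Balance: K_A = K_B − x×(3266 − 2945), so x = (K_B − K_A)/(3266 − 2945) = 2730.14/321 = 8.51 km.

8.51 km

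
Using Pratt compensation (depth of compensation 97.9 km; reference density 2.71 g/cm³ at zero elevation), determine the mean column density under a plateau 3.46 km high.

2.62 g/cm³

Pratt balance: ρ_ref D = ρ (D + h).
ρ = ρ_ref D/(D + h) = 2.71 × 97.9 km/(97.9 km + 3.46 km) = 2.62 g/cm³.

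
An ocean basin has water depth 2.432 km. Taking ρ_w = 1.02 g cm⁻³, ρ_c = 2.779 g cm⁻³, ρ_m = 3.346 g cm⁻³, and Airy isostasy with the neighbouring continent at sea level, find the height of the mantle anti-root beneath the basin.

7.54 km

In Airy isostatic equilibrium: replacing crust with seawater at the top is compensated by replacing crust with mantle at the base: d (ρ_c − ρ_w) = a (ρ_m − ρ_c).
a = d (ρ_c − ρ_w)/(ρ_m − ρ_c) = 2.432 km × 1.759/0.567 = 7.54 km.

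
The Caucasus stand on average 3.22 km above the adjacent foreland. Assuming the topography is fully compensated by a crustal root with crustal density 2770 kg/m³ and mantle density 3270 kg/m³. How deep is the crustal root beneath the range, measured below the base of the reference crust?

17.8 km

Equating mass per unit area of the two columns: the weight of the topography is balanced by the buoyancy of the root, ρ_c h = (ρ_m − ρ_c) r.
r = h · ρ_c / (ρ_m − ρ_c) = 3.22 km × 2770 / (3270 − 2770) = 17.8 km.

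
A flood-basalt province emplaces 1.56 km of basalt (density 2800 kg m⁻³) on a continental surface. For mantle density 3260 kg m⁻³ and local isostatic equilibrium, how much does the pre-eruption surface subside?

Subaerial loading: s = t ρ_load / ρ_m.
s = 1.56 km × 2800/3260 = 1.34 km.

1.34 km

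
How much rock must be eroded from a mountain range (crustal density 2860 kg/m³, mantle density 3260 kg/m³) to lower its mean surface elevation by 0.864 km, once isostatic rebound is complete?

7.04 km

Net drop Δ = e − u = e − e ρ_c/ρ_m = e (ρ_m − ρ_c)/ρ_m.
e = Δ ρ_m/(ρ_m − ρ_c) = 0.864 km × 3260/400 = 7.04 km.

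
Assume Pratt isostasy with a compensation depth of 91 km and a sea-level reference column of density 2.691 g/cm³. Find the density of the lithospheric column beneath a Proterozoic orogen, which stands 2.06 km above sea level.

2.63 g/cm³

Pratt balance: ρ_ref D = ρ (D + h).
ρ = ρ_ref D/(D + h) = 2.691 × 91 km/(91 km + 2.06 km) = 2.63 g/cm³.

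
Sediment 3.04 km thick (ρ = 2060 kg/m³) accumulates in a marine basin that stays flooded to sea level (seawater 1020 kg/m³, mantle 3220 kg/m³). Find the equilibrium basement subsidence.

Submarine loading: the sediment displaces seawater, and the subsidence is in turn flooded, so s (ρ_m − ρ_w) = t (ρ_sed − ρ_w).
s = 3.04 km × (2060 − 1020) / (3220 − 1020) = 1.44 km.

1.44 km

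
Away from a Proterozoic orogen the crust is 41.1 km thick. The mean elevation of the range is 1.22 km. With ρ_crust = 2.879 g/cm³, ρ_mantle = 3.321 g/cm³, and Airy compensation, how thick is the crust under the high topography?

50.3 km

Root depth r = h ρ_c / (ρ_m − ρ_c) = 1.22 km × 2.879 / 0.442 = 7.947 km.
Total thickness = T + h + r = 41.1 km + 1.22 km + 7.947 km = 50.3 km.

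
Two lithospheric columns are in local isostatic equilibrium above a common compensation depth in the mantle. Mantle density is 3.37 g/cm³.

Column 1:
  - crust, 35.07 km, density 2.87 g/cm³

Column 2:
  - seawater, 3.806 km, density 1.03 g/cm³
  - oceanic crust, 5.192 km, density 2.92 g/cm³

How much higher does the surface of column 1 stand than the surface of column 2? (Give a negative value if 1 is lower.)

For any compensation level in the mantle, the mantle terms cancel and isostasy reduces to e = (Σt_1 − Σt_2) − (Σ(ρt)_1 − Σ(ρt)_2) / ρ_m.
Σt_1 = 35.07 km; Σt_2 = 8.998 km; Σ(ρt)_1 = 100.6509; Σ(ρt)_2 = 19.08082 (in km·g/cm³).
e = (35.07 − 8.998) − (100.6509 − 19.08082) / 3.37 = 1.87 km.

1.87 km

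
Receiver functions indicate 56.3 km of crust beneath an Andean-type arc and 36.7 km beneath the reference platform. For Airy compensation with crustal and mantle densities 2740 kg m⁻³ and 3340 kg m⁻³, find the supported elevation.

Excess crust Δ = 56.3 km − 36.7 km = 19.6 km, split between elevation h and root r with h + r = Δ.
Airy balance ρ_c h = (ρ_m − ρ_c) r gives r = h ρ_c/(ρ_m − ρ_c), so h (1 + ρ_c/(ρ_m − ρ_c)) = Δ, i.e. h = Δ (ρ_m − ρ_c)/ρ_m.
h = 19.6 km × 600/3340 = 3.52 km.

3.52 km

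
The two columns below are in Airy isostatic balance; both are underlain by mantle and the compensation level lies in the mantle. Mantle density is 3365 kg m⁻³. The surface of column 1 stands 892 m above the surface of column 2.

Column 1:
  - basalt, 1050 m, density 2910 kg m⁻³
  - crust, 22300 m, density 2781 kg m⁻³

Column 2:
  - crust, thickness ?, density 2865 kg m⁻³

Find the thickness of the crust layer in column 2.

21000 m

Take the compensation level at the base of the deeper column (depth z_c below the surface of column 1) and equate Σ ρ_i t_i down to z_c; mantle fills any gap and the z_c terms cancel.
Column 1: 1050×2910 + 22300×2781 + (z_c − 23350)×3365
Column 2: 892×0 + x×2865 + (z_c − 892 − 0 − x)×3365
The z_c×3365 term appears on both sides and cancels. Collect the known terms of each column as K = Σ(ρt)_known − 3365 × (depth of known layers): K_1 = 65071800 − 3365×23350 = −13500950; K_2 = 0 − 3365×(892 + 0) = −3001580.
Balance: K_1 = K_2 − x×(3365 − 2865), so x = (K_2 − K_1)/(3365 − 2865) = 10499400/500 = 21000 m.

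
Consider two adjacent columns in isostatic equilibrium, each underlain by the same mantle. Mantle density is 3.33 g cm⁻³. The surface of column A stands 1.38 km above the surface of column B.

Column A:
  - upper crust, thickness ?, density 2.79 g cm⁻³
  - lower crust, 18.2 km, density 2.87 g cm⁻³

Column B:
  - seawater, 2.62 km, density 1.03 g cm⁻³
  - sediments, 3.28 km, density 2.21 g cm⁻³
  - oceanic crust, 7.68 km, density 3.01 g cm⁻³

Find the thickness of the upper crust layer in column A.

15.5 km

Take the compensation level at the base of the deeper column (depth z_c below the surface of column A) and equate Σ ρ_i t_i down to z_c; mantle fills any gap and the z_c terms cancel.
Column A: x×2.79 + 18.2×2.87 + (z_c − 18.2 − x)×3.33
Column B: 1.38×0 + 2.62×1.03 + 3.28×2.21 + 7.68×3.01 + (z_c − 1.38 − 13.58)×3.33
The z_c×3.33 term appears on both sides and cancels. Collect the known terms of each column as K = Σ(ρt)_known − 3.33 × (depth of known layers): K_A = 52.234 − 3.33×18.2 = −8.372; K_B = 33.0642 − 3.33×(1.38 + 13.58) = −16.7526.
Balance: K_A − x×(3.33 − 2.79) = K_B, so x = (K_A − K_B)/(3.33 − 2.79) = 8.3806/0.54 = 15.5 km.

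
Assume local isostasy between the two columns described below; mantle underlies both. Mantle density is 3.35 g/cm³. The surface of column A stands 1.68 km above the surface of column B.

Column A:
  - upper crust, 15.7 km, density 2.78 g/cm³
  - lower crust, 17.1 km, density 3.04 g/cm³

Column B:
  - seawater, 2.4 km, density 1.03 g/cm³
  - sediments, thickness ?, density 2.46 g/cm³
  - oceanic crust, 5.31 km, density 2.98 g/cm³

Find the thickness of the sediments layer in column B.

1.22 km

Take the compensation level at the base of the deeper column (depth z_c below the surface of column A) and equate Σ ρ_i t_i down to z_c; mantle fills any gap and the z_c terms cancel.
Column A: 15.7×2.78 + 17.1×3.04 + (z_c − 32.8)×3.35
Column B: 1.68×0 + 2.4×1.03 + x×2.46 + 5.31×2.98 + (z_c − 1.68 − 7.71 − x)×3.35
The z_c×3.35 term appears on both sides and cancels. Collect the known terms of each column as K = Σ(ρt)_known − 3.35 × (depth of known layers): K_A = 95.63 − 3.35×32.8 = −14.25; K_B = 18.2958 − 3.35×(1.68 + 7.71) = −13.1607.
Balance: K_A = K_B − x×(3.35 − 2.46), so x = (K_B − K_A)/(3.35 − 2.46) = 1.0893/0.89 = 1.22 km.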